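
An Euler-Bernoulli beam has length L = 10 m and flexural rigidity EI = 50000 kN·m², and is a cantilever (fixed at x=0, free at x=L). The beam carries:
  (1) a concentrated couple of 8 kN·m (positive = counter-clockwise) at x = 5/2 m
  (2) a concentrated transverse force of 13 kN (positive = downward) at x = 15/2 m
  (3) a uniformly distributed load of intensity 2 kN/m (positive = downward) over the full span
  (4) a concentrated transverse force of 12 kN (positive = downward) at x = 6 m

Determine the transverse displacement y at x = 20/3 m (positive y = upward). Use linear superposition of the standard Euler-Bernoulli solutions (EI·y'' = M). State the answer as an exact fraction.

y(20/3) = -929119/12150000 m

Load 1 — applied couple M₀=8 kN·m at a=5/2 m (b=L-a=15/2):
  y_1 = M₀a(2x-a)/(2EI)  [x>a] = 8·(5/2)·(2·(20/3)-(5/2))/(2·50000) = 13/6000 m
Load 2 — point force P=13 kN at a=15/2 m (b=L-a=5/2):
  y_2 = -Px²(3a-x)/(6EI)  [x≤a] = -13·(20/3)²·(3·(15/2)-(20/3))/(6·50000) = -247/8100 m
Load 3 — uniform load w=2 kN/m over full span:
  y_3 = -wx²(x²-4Lx+6L²)/(24EI) = -2·(20/3)²·((20/3)²-4·10·(20/3)+6·10²)/(24·50000) = -34/1215 m
Load 4 — point force P=12 kN at a=6 m (b=L-a=4):
  y_4 = -Pa²(3x-a)/(6EI)  [x>a] = -12·6²·(3·(20/3)-6)/(6·50000) = -63/3125 m
Superposition: y = Σ y_i = -929119/12150000 m ≈ -0.076471 m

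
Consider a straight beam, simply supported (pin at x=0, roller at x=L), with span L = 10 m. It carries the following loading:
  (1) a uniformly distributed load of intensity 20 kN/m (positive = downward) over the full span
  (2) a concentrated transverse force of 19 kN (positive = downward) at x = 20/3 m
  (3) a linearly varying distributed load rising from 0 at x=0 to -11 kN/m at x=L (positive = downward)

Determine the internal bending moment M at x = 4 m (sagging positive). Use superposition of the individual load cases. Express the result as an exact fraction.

M(4) = 3056/15 kN·m

Load 1 — uniform load w=20 kN/m over full span:
  M_1 = wx(L-x)/2 = 20·4·(10-4)/2 = 240 kN·m
Load 2 — point force P=19 kN at a=20/3 m (b=L-a=10/3):
  M_2 = Pbx/L  [x≤a] = 19·(10/3)·4/10 = 76/3 kN·m
Load 3 — triangular load w₀=-11 kN/m (0→w₀ over full span):
  M_3 = w₀Lx/6 - w₀x³/(6L) = (-11)·10·4/6 - (-11)·4³/(6·10) = -308/5 kN·m
Superposition: M = Σ M_i = 3056/15 kN·m ≈ 203.733333 kN·m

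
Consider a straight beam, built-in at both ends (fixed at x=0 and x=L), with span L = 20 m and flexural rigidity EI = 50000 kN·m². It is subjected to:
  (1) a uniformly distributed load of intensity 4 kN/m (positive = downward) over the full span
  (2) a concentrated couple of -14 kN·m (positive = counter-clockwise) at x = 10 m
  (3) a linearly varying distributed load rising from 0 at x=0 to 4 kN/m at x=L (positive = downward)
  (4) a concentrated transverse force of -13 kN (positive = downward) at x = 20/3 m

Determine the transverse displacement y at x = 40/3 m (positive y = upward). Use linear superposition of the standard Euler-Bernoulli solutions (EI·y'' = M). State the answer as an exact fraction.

y(40/3) = -39007/1093500 m

Load 1 — uniform load w=4 kN/m over full span:
  y_1 = -wx²(L-x)²/(24EI) = -4·(40/3)²·(20-(40/3))²/(24·50000) = -32/1215 m
Load 2 — applied couple M₀=-14 kN·m at a=10 m (b=L-a=10):
  y_2 = (R_Ax³/6 - M_Ax²/2 - M₀(x-a)²/2)/EI  [x>a] with R_A=-21/20, M_A=-7/2 = ((-21/20)·(40/3)³/6 - (-7/2)·(40/3)²/2 - (-14)·((40/3)-10)²/2)/50000 = -7/13500 m
Load 3 — triangular load w₀=4 kN/m (0→w₀ over full span):
  y_3 = -w₀x²(L-x)²(x+2L)/(120LEI) = -4·(40/3)²·(20-(40/3))²·((40/3)+2·20)/(120·20·50000) = -256/18225 m
Load 4 — point force P=-13 kN at a=20/3 m (b=L-a=40/3):
  y_4 = -Pa²(L-x)²(3bL-(3b+a)(L-x))/(6L³EI)  [x>a] = -(-13)·(20/3)²·(20-(40/3))²·(3·(40/3)·20-(3·(40/3)+(20/3))·(20-(40/3)))/(6·20³·50000) = 286/54675 m
Superposition: y = Σ y_i = -39007/1093500 m ≈ -0.035672 m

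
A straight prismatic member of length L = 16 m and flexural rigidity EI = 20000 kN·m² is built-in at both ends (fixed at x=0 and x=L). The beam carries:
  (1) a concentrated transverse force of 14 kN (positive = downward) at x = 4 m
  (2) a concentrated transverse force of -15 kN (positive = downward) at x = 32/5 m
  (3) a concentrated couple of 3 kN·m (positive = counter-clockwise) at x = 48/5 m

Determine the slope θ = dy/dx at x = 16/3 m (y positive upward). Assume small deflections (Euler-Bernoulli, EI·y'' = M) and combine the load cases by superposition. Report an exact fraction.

θ(16/3) = 91/56250 rad

Load 1 — point force P=14 kN at a=4 m (b=L-a=12):
  θ_1 = Pa²(L-x)(2bL-(3b+a)(L-x))/(2L³EI)  [x>a] = 14·4²·(16-(16/3))·(2·12·16-(3·12+4)·(16-(16/3)))/(2·16³·20000) = -7/11250 rad
Load 2 — point force P=-15 kN at a=32/5 m (b=L-a=48/5):
  θ_2 = -Pb²x(2aL-(3a+b)x)/(2L³EI)  [x≤a] = -(-15)·(48/5)²·(16/3)·(2·(32/5)·16-(3·(32/5)+(48/5))·(16/3))/(2·16³·20000) = 36/15625 rad
Load 3 — applied couple M₀=3 kN·m at a=48/5 m (b=L-a=32/5):
  θ_3 = (R_Ax²/2 - M_Ax)/EI  [x≤a] with R_A=27/100, M_A=24/25 = ((27/100)·(16/3)²/2 - (24/25)·(16/3))/20000 = -1/15625 rad
Superposition: θ = Σ θ_i = 91/56250 rad ≈ 0.001618 rad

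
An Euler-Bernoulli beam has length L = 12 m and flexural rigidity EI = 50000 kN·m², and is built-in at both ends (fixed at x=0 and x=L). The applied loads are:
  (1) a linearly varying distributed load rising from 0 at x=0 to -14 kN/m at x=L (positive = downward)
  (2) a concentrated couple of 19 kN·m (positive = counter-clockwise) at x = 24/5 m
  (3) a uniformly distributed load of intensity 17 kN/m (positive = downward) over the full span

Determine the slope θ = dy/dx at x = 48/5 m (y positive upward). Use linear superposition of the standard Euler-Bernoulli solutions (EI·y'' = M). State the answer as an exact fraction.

θ(48/5) = 9669/3906250 rad

Load 1 — triangular load w₀=-14 kN/m (0→w₀ over full span):
  θ_1 = -w₀(2x(L-x)(L-2x)(x+2L)+x²(L-x)²)/(120LEI) = -(-14)·(2·(48/5)·(12-(48/5))·(12-2·(48/5))·((48/5)+2·12)+(48/5)²·(12-(48/5))²)/(120·12·50000) = -4032/1953125 rad
Load 2 — applied couple M₀=19 kN·m at a=24/5 m (b=L-a=36/5):
  θ_2 = (R_Ax²/2 - M_Ax - M₀(x-a))/EI  [x>a] with R_A=57/25, M_A=57/25 = ((57/25)·(48/5)²/2 - (57/25)·(48/5) - 19·((48/5)-(24/5)))/50000 = -627/3906250 rad
Load 3 — uniform load w=17 kN/m over full span:
  θ_3 = -wx(L-x)(L-2x)/(12EI) = -17·(48/5)·(12-(48/5))·(12-2·(48/5))/(12·50000) = 1836/390625 rad
Superposition: θ = Σ θ_i = 9669/3906250 rad ≈ 0.002475 rad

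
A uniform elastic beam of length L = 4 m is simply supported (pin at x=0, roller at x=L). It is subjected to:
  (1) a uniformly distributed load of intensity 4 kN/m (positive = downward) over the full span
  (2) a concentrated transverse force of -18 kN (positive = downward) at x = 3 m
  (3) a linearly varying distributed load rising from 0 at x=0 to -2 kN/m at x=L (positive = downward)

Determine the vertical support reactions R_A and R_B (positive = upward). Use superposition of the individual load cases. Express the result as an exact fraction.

R_A = 13/6 kN, R_B = -49/6 kN

Load 1 — uniform load w=4 kN/m over full span:
  R_A = wL/2 = 4·4/2 = 8 kN
  R_B = wL/2 = 4·4/2 = 8 kN
Load 2 — point force P=-18 kN at a=3 m (b=L-a=1):
  R_A = Pb/L = (-18)·1/4 = -9/2 kN
  R_B = Pa/L = (-18)·3/4 = -27/2 kN
Load 3 — triangular load w₀=-2 kN/m (0→w₀ over full span):
  R_A = w₀L/6 = (-2)·4/6 = -4/3 kN
  R_B = w₀L/3 = (-2)·4/3 = -8/3 kN
Superposition: R_A = 13/6 kN, R_B = -49/6 kN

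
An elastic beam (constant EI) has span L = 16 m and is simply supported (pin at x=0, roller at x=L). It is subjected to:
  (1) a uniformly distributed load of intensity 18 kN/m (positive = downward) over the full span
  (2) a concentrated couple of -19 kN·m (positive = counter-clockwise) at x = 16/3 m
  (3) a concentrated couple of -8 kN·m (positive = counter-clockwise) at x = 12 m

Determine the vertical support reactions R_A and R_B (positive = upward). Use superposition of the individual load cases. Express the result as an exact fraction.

R_A = 2277/16 kN, R_B = 2331/16 kN

Load 1 — uniform load w=18 kN/m over full span:
  R_A = wL/2 = 18·16/2 = 144 kN
  R_B = wL/2 = 18·16/2 = 144 kN
Load 2 — applied couple M₀=-19 kN·m at a=16/3 m (b=L-a=32/3):
  R_A = M₀/L = (-19)/16 = -19/16 kN
  R_B = -M₀/L = -(-19)/16 = 19/16 kN
Load 3 — applied couple M₀=-8 kN·m at a=12 m (b=L-a=4):
  R_A = M₀/L = (-8)/16 = -1/2 kN
  R_B = -M₀/L = -(-8)/16 = 1/2 kN
Superposition: R_A = 2277/16 kN, R_B = 2331/16 kN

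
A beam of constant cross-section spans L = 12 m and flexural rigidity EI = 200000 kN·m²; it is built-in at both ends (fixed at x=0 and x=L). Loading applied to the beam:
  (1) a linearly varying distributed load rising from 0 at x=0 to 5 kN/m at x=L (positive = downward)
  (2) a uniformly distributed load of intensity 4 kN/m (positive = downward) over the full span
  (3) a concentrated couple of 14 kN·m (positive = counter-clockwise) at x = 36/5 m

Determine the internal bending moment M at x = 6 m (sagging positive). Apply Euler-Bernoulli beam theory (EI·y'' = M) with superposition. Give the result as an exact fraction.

M(6) = 223/5 kN·m

Load 1 — triangular load w₀=5 kN/m (0→w₀ over full span):
  M_1 = 3w₀Lx/20 - w₀L²/30 - w₀x³/(6L) = 3·5·12·6/20 - 5·12²/30 - 5·6³/(6·12) = 15 kN·m
Load 2 — uniform load w=4 kN/m over full span:
  M_2 = wLx/2 - wL²/12 - wx²/2 = 4·12·6/2 - 4·12²/12 - 4·6²/2 = 24 kN·m
Load 3 — applied couple M₀=14 kN·m at a=36/5 m (b=L-a=24/5):
  M_3 = R_Ax - M_A  [x≤a] with R_A=42/25, M_A=112/25 = (42/25)·6 - (112/25) = 28/5 kN·m
Superposition: M = Σ M_i = 223/5 kN·m ≈ 44.600000 kN·m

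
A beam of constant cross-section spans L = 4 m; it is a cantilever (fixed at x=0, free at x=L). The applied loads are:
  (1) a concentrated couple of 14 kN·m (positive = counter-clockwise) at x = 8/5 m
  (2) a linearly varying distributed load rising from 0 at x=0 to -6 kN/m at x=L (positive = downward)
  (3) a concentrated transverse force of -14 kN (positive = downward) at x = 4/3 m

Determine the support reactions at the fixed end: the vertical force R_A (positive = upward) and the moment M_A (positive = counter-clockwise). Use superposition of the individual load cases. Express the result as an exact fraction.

Load 1 — applied couple M₀=14 kN·m at a=8/5 m (b=L-a=12/5):
  R_A = 0 kN
  M_A = -M₀ = -14 kN·m
Load 2 — triangular load w₀=-6 kN/m (0→w₀ over full span):
  R_A = w₀L/2 = (-6)·4/2 = -12 kN
  M_A = w₀L²/3 = (-6)·4²/3 = -32 kN·m
Load 3 — point force P=-14 kN at a=4/3 m (b=L-a=8/3):
  R_A = P = (-14) = -14 kN
  M_A = Pa = (-14)·(4/3) = -56/3 kN·m
Superposition: R_A = -26 kN, M_A = -194/3 kN·m

R_A = -26 kN, M_A = -194/3 kN·m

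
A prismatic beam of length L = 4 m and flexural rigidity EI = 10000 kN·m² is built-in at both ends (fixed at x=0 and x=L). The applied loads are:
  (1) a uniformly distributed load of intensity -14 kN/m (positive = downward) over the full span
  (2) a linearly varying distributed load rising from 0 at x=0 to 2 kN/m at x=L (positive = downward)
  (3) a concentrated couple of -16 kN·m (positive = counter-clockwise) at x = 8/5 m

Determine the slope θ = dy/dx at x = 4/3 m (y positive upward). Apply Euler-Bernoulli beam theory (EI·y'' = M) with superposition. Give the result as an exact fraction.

θ(4/3) = 968/3796875 rad

Load 1 — uniform load w=-14 kN/m over full span:
  θ_1 = -wx(L-x)(L-2x)/(12EI) = -(-14)·(4/3)·(4-(4/3))·(4-2·(4/3))/(12·10000) = 28/50625 rad
Load 2 — triangular load w₀=2 kN/m (0→w₀ over full span):
  θ_2 = -w₀(2x(L-x)(L-2x)(x+2L)+x²(L-x)²)/(120LEI) = -2·(2·(4/3)·(4-(4/3))·(4-2·(4/3))·((4/3)+2·4)+(4/3)²·(4-(4/3))²)/(120·4·10000) = -32/759375 rad
Load 3 — applied couple M₀=-16 kN·m at a=8/5 m (b=L-a=12/5):
  θ_3 = (R_Ax²/2 - M_Ax)/EI  [x≤a] with R_A=-144/25, M_A=-48/25 = ((-144/25)·(4/3)²/2 - (-48/25)·(4/3))/10000 = -4/15625 rad
Superposition: θ = Σ θ_i = 968/3796875 rad ≈ 0.000255 rad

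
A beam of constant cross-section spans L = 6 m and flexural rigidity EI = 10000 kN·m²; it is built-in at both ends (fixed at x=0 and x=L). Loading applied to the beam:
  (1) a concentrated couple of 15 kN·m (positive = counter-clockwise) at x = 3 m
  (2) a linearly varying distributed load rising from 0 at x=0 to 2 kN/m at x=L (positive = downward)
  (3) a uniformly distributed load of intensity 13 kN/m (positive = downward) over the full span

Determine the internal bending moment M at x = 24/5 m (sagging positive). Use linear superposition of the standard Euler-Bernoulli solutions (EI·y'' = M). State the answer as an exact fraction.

Load 1 — applied couple M₀=15 kN·m at a=3 m (b=L-a=3):
  M_1 = R_Ax - M_A - M₀  [x>a] with R_A=15/4, M_A=15/4 = (15/4)·(24/5) - (15/4) - 15 = -3/4 kN·m
Load 2 — triangular load w₀=2 kN/m (0→w₀ over full span):
  M_2 = 3w₀Lx/20 - w₀L²/30 - w₀x³/(6L) = 3·2·6·(24/5)/20 - 2·6²/30 - 2·(24/5)³/(6·6) = 12/125 kN·m
Load 3 — uniform load w=13 kN/m over full span:
  M_3 = wLx/2 - wL²/12 - wx²/2 = 13·6·(24/5)/2 - 13·6²/12 - 13·(24/5)²/2 = -39/25 kN·m
Superposition: M = Σ M_i = -1107/500 kN·m ≈ -2.214000 kN·m

M(24/5) = -1107/500 kN·m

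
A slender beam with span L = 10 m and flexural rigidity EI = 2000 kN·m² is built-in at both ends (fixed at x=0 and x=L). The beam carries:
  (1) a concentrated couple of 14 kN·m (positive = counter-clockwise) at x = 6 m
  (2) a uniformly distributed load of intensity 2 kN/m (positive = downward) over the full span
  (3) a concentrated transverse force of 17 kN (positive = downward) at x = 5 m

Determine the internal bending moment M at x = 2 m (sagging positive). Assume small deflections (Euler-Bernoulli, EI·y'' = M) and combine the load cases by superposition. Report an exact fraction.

Load 1 — applied couple M₀=14 kN·m at a=6 m (b=L-a=4):
  M_1 = R_Ax - M_A  [x≤a] with R_A=252/125, M_A=112/25 = (252/125)·2 - (112/25) = -56/125 kN·m
Load 2 — uniform load w=2 kN/m over full span:
  M_2 = wLx/2 - wL²/12 - wx²/2 = 2·10·2/2 - 2·10²/12 - 2·2²/2 = -2/3 kN·m
Load 3 — point force P=17 kN at a=5 m (b=L-a=5):
  M_3 = Pb²(3a+b)x/L³ - Pab²/L²  [x≤a] = 17·5²·(3·5+5)·2/10³ - 17·5·5²/10² = -17/4 kN·m
Superposition: M = Σ M_i = -8047/1500 kN·m ≈ -5.364667 kN·m

M(2) = -8047/1500 kN·m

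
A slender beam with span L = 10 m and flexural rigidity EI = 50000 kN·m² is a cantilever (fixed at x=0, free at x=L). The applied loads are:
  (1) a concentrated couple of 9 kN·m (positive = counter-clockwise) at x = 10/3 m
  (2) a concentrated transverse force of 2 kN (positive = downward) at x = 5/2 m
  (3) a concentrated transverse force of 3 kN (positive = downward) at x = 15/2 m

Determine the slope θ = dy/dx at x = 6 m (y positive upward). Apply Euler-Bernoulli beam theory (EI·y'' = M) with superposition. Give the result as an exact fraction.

θ(6) = -229/200000 rad

Load 1 — applied couple M₀=9 kN·m at a=10/3 m (b=L-a=20/3):
  θ_1 = M₀a/EI  [x>a] = 9·(10/3)/50000 = 3/5000 rad
Load 2 — point force P=2 kN at a=5/2 m (b=L-a=15/2):
  θ_2 = -Pa²/(2EI)  [x>a] = -2·(5/2)²/(2·50000) = -1/8000 rad
Load 3 — point force P=3 kN at a=15/2 m (b=L-a=5/2):
  θ_3 = -Px(2a-x)/(2EI)  [x≤a] = -3·6·(2·(15/2)-6)/(2·50000) = -81/50000 rad
Superposition: θ = Σ θ_i = -229/200000 rad ≈ -0.001145 rad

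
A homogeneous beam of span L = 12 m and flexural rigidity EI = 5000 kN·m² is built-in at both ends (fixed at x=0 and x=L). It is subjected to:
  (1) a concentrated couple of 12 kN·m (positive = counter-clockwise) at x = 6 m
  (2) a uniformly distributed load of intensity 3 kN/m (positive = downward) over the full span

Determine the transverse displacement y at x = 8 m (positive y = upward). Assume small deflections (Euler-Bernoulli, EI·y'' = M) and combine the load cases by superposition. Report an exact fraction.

y(8) = -3/125 m

Load 1 — applied couple M₀=12 kN·m at a=6 m (b=L-a=6):
  y_1 = (R_Ax³/6 - M_Ax²/2 - M₀(x-a)²/2)/EI  [x>a] with R_A=3/2, M_A=3 = ((3/2)·8³/6 - 3·8²/2 - 12·(8-6)²/2)/5000 = 1/625 m
Load 2 — uniform load w=3 kN/m over full span:
  y_2 = -wx²(L-x)²/(24EI) = -3·8²·(12-8)²/(24·5000) = -16/625 m
Superposition: y = Σ y_i = -3/125 m ≈ -0.024000 m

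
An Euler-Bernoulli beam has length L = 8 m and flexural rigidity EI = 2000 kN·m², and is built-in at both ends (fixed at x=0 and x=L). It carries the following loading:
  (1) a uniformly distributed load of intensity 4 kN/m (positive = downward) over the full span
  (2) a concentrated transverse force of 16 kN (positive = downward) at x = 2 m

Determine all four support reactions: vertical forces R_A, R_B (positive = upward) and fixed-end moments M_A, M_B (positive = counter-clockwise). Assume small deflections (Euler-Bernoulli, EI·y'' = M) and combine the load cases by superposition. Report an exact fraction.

R_A = 59/2 kN, M_A = 118/3 kN·m, R_B = 37/2 kN, M_B = -82/3 kN·m

Load 1 — uniform load w=4 kN/m over full span:
  R_A = wL/2 = 4·8/2 = 16 kN
  M_A = wL²/12 = 4·8²/12 = 64/3 kN·m
  R_B = wL/2 = 4·8/2 = 16 kN
  M_B = -wL²/12 = -4·8²/12 = -64/3 kN·m
Load 2 — point force P=16 kN at a=2 m (b=L-a=6):
  R_A = Pb²(3a+b)/L³ = 16·6²·(3·2+6)/8³ = 27/2 kN
  M_A = Pab²/L² = 16·2·6²/8² = 18 kN·m
  R_B = Pa²(a+3b)/L³ = 16·2²·(2+3·6)/8³ = 5/2 kN
  M_B = -Pa²b/L² = -16·2²·6/8² = -6 kN·m
Superposition: R_A = 59/2 kN, M_A = 118/3 kN·m, R_B = 37/2 kN, M_B = -82/3 kN·m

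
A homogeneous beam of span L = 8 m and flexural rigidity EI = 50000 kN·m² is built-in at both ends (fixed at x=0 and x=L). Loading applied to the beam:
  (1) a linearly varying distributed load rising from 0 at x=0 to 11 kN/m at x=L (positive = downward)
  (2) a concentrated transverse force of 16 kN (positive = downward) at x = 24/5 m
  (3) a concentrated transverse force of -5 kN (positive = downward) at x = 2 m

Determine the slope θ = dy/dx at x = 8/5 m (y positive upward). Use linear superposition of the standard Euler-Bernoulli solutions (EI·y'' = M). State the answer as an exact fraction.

Load 1 — triangular load w₀=11 kN/m (0→w₀ over full span):
  θ_1 = -w₀(2x(L-x)(L-2x)(x+2L)+x²(L-x)²)/(120LEI) = -11·(2·(8/5)·(8-(8/5))·(8-2·(8/5))·((8/5)+2·8)+(8/5)²·(8-(8/5))²)/(120·8·50000) = -2464/5859375 rad
Load 2 — point force P=16 kN at a=24/5 m (b=L-a=16/5):
  θ_2 = -Pb²x(2aL-(3a+b)x)/(2L³EI)  [x≤a] = -16·(16/5)²·(8/5)·(2·(24/5)·8-(3·(24/5)+(16/5))·(8/5))/(2·8³·50000) = -2432/9765625 rad
Load 3 — point force P=-5 kN at a=2 m (b=L-a=6):
  θ_3 = -Pb²x(2aL-(3a+b)x)/(2L³EI)  [x≤a] = -(-5)·6²·(8/5)·(2·2·8-(3·2+6)·(8/5))/(2·8³·50000) = 9/125000 rad
Superposition: θ = Σ θ_i = -140053/234375000 rad ≈ -0.000598 rad

θ(8/5) = -140053/234375000 rad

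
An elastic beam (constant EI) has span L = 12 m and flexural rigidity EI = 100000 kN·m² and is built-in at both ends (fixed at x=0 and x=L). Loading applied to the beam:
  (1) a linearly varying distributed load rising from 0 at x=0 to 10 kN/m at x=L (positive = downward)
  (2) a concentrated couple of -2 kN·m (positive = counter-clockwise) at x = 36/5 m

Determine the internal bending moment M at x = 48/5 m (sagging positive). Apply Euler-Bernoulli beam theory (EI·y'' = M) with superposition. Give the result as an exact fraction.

M(48/5) = 282/125 kN·m

Load 1 — triangular load w₀=10 kN/m (0→w₀ over full span):
  M_1 = 3w₀Lx/20 - w₀L²/30 - w₀x³/(6L) = 3·10·12·(48/5)/20 - 10·12²/30 - 10·(48/5)³/(6·12) = 48/25 kN·m
Load 2 — applied couple M₀=-2 kN·m at a=36/5 m (b=L-a=24/5):
  M_2 = R_Ax - M_A - M₀  [x>a] with R_A=-6/25, M_A=-16/25 = (-6/25)·(48/5) - (-16/25) - (-2) = 42/125 kN·m
Superposition: M = Σ M_i = 282/125 kN·m ≈ 2.256000 kN·m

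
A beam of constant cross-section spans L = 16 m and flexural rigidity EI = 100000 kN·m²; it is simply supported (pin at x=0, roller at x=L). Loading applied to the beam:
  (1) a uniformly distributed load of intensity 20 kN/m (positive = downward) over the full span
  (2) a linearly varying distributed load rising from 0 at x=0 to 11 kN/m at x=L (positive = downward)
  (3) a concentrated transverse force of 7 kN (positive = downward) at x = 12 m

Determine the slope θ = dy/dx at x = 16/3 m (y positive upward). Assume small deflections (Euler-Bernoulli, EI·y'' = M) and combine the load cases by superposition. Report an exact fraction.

θ(16/3) = -1318669/60750000 rad

Load 1 — uniform load w=20 kN/m over full span:
  θ_1 = -w(L³-6Lx²+4x³)/(24EI) = -20·(16³-6·16·(16/3)²+4·(16/3)³)/(24·100000) = -832/50625 rad
Load 2 — triangular load w₀=11 kN/m (0→w₀ over full span):
  θ_2 = -w₀(7L⁴-30L²x²+15x⁴)/(360LEI) = -11·(7·16⁴-30·16²·(16/3)²+15·(16/3)⁴)/(360·16·100000) = -18304/3796875 rad
Load 3 — point force P=7 kN at a=12 m (b=L-a=4):
  θ_3 = -Pb(L²-b²-3x²)/(6LEI)  [x≤a] = -7·4·(16²-4²-3·(16/3)²)/(6·16·100000) = -203/450000 rad
Superposition: θ = Σ θ_i = -1318669/60750000 rad ≈ -0.021706 rad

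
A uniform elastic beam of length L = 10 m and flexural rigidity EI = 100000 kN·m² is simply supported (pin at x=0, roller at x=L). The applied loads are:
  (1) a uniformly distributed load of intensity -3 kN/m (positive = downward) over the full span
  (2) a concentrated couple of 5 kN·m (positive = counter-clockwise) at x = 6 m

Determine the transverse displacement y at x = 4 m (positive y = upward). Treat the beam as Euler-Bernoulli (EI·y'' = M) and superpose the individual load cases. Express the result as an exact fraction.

y(4) = 9/2500 m

Load 1 — uniform load w=-3 kN/m over full span:
  y_1 = -wx(L³-2Lx²+x³)/(24EI) = -(-3)·4·(10³-2·10·4²+4³)/(24·100000) = 93/25000 m
Load 2 — applied couple M₀=5 kN·m at a=6 m (b=L-a=4):
  y_2 = (M₀x³/(6L)+C₁x)/EI  [x≤a] with C₁=M₀(3b²-L²)/(6L)=-13/3 = (5·4³/(6·10)+(-13/3)·4)/100000 = -3/25000 m
Superposition: y = Σ y_i = 9/2500 m ≈ 0.003600 m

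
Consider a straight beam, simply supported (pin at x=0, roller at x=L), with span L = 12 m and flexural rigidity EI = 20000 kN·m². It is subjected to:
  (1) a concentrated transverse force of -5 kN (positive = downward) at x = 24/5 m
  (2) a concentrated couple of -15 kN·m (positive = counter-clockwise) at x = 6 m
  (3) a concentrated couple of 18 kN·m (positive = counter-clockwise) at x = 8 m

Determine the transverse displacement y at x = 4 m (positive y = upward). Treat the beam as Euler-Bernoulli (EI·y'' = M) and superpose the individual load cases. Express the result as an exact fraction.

y(4) = 3337/750000 m

Load 1 — point force P=-5 kN at a=24/5 m (b=L-a=36/5):
  y_1 = -Pbx(L²-b²-x²)/(6LEI)  [x≤a] = -(-5)·(36/5)·4·(12²-(36/5)²-4²)/(6·12·20000) = 119/15625 m
Load 2 — applied couple M₀=-15 kN·m at a=6 m (b=L-a=6):
  y_2 = (M₀x³/(6L)+C₁x)/EI  [x≤a] with C₁=M₀(3b²-L²)/(6L)=15/2 = ((-15)·4³/(6·12)+(15/2)·4)/20000 = 1/1200 m
Load 3 — applied couple M₀=18 kN·m at a=8 m (b=L-a=4):
  y_3 = (M₀x³/(6L)+C₁x)/EI  [x≤a] with C₁=M₀(3b²-L²)/(6L)=-24 = (18·4³/(6·12)+(-24)·4)/20000 = -1/250 m
Superposition: y = Σ y_i = 3337/750000 m ≈ 0.004449 m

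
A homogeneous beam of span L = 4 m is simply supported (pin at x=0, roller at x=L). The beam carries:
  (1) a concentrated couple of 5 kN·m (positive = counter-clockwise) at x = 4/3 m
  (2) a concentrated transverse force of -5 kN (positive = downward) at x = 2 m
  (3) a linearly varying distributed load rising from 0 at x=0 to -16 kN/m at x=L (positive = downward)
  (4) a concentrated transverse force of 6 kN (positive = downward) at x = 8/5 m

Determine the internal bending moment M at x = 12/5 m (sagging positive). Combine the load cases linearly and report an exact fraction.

Load 1 — applied couple M₀=5 kN·m at a=4/3 m (b=L-a=8/3):
  M_1 = M₀x/L - M₀  [x>a] = 5·(12/5)/4 - 5 = -2 kN·m
Load 2 — point force P=-5 kN at a=2 m (b=L-a=2):
  M_2 = Pa(L-x)/L  [x>a] = (-5)·2·(4-(12/5))/4 = -4 kN·m
Load 3 — triangular load w₀=-16 kN/m (0→w₀ over full span):
  M_3 = w₀Lx/6 - w₀x³/(6L) = (-16)·4·(12/5)/6 - (-16)·(12/5)³/(6·4) = -2048/125 kN·m
Load 4 — point force P=6 kN at a=8/5 m (b=L-a=12/5):
  M_4 = Pa(L-x)/L  [x>a] = 6·(8/5)·(4-(12/5))/4 = 96/25 kN·m
Superposition: M = Σ M_i = -2318/125 kN·m ≈ -18.544000 kN·m

M(12/5) = -2318/125 kN·m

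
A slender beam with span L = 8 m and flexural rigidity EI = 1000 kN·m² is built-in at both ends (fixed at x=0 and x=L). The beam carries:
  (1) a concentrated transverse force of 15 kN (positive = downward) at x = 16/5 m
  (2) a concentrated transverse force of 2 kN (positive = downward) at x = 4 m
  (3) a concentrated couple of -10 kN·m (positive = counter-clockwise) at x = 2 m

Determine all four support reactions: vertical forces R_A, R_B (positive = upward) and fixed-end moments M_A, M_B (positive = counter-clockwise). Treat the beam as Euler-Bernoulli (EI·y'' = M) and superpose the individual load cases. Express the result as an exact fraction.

R_A = 7451/800 kN, M_A = 4231/200 kN·m, R_B = 6149/800 kN, M_B = -3329/200 kN·m

Load 1 — point force P=15 kN at a=16/5 m (b=L-a=24/5):
  R_A = Pb²(3a+b)/L³ = 15·(24/5)²·(3·(16/5)+(24/5))/8³ = 243/25 kN
  M_A = Pab²/L² = 15·(16/5)·(24/5)²/8² = 432/25 kN·m
  R_B = Pa²(a+3b)/L³ = 15·(16/5)²·((16/5)+3·(24/5))/8³ = 132/25 kN
  M_B = -Pa²b/L² = -15·(16/5)²·(24/5)/8² = -288/25 kN·m
Load 2 — point force P=2 kN at a=4 m (b=L-a=4):
  R_A = Pb²(3a+b)/L³ = 2·4²·(3·4+4)/8³ = 1 kN
  M_A = Pab²/L² = 2·4·4²/8² = 2 kN·m
  R_B = Pa²(a+3b)/L³ = 2·4²·(4+3·4)/8³ = 1 kN
  M_B = -Pa²b/L² = -2·4²·4/8² = -2 kN·m
Load 3 — applied couple M₀=-10 kN·m at a=2 m (b=L-a=6):
  R_A = 6M₀ab/L³ = 6·(-10)·2·6/8³ = -45/32 kN
  M_A = M₀b(2a-b)/L² = (-10)·6·(2·2-6)/8² = 15/8 kN·m
  R_B = -6M₀ab/L³ = -6·(-10)·2·6/8³ = 45/32 kN
  M_B = M₀a(2b-a)/L² = (-10)·2·(2·6-2)/8² = -25/8 kN·m
Superposition: R_A = 7451/800 kN, M_A = 4231/200 kN·m, R_B = 6149/800 kN, M_B = -3329/200 kN·m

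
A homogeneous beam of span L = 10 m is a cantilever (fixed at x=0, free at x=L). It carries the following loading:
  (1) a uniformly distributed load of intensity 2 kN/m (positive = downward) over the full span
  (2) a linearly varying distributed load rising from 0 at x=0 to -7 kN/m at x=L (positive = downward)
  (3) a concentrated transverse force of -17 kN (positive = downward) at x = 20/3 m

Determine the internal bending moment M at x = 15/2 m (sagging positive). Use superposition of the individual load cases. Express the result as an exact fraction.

Load 1 — uniform load w=2 kN/m over full span:
  M_1 = -w(L-x)²/2 = -2·(10-(15/2))²/2 = -25/4 kN·m
Load 2 — triangular load w₀=-7 kN/m (0→w₀ over full span):
  M_2 = w₀Lx/2 - w₀L²/3 - w₀x³/(6L) = (-7)·10·(15/2)/2 - (-7)·10²/3 - (-7)·(15/2)³/(6·10) = 1925/96 kN·m
Load 3 — point force P=-17 kN at a=20/3 m (b=L-a=10/3):
  M_3 = 0  [x>a] = 0 kN·m
Superposition: M = Σ M_i = 1325/96 kN·m ≈ 13.802083 kN·m

M(15/2) = 1325/96 kN·m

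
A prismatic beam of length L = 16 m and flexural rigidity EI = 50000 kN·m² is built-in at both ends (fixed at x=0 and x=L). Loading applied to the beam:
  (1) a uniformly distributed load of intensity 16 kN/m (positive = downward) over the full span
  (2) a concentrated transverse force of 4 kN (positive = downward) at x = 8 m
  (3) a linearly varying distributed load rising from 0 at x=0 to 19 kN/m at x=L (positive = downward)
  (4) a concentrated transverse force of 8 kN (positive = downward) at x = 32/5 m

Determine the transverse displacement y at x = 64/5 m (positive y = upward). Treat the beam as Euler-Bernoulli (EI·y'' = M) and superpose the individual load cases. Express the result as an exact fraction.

y(64/5) = -5683136/146484375 m

Load 1 — uniform load w=16 kN/m over full span:
  y_1 = -wx²(L-x)²/(24EI) = -16·(64/5)²·(16-(64/5))²/(24·50000) = -131072/5859375 m
Load 2 — point force P=4 kN at a=8 m (b=L-a=8):
  y_2 = -Pa²(L-x)²(3bL-(3b+a)(L-x))/(6L³EI)  [x>a] = -4·8²·(16-(64/5))²·(3·8·16-(3·8+8)·(16-(64/5)))/(6·16³·50000) = -704/1171875 m
Load 3 — triangular load w₀=19 kN/m (0→w₀ over full span):
  y_3 = -w₀x²(L-x)²(x+2L)/(120LEI) = -19·(64/5)²·(16-(64/5))²·((64/5)+2·16)/(120·16·50000) = -2179072/146484375 m
Load 4 — point force P=8 kN at a=32/5 m (b=L-a=48/5):
  y_4 = -Pa²(L-x)²(3bL-(3b+a)(L-x))/(6L³EI)  [x>a] = -8·(32/5)²·(16-(64/5))²·(3·(48/5)·16-(3·(48/5)+(32/5))·(16-(64/5)))/(6·16³·50000) = -139264/146484375 m
Superposition: y = Σ y_i = -5683136/146484375 m ≈ -0.038797 m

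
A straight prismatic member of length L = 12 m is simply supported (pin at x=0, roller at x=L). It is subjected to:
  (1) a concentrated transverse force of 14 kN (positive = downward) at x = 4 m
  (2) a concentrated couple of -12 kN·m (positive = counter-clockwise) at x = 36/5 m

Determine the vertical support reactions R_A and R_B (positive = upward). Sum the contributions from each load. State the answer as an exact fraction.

Load 1 — point force P=14 kN at a=4 m (b=L-a=8):
  R_A = Pb/L = 14·8/12 = 28/3 kN
  R_B = Pa/L = 14·4/12 = 14/3 kN
Load 2 — applied couple M₀=-12 kN·m at a=36/5 m (b=L-a=24/5):
  R_A = M₀/L = (-12)/12 = -1 kN
  R_B = -M₀/L = -(-12)/12 = 1 kN
Superposition: R_A = 25/3 kN, R_B = 17/3 kN

R_A = 25/3 kN, R_B = 17/3 kN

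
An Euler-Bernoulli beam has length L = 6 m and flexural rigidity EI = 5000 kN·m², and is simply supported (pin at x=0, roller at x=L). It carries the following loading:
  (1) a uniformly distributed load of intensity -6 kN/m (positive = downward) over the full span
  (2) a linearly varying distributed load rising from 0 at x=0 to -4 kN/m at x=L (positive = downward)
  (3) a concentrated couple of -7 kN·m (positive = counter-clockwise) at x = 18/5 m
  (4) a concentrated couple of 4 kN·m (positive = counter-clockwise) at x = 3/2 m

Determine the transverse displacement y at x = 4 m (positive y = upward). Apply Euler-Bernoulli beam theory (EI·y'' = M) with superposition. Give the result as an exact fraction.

Load 1 — uniform load w=-6 kN/m over full span:
  y_1 = -wx(L³-2Lx²+x³)/(24EI) = -(-6)·4·(6³-2·6·4²+4³)/(24·5000) = 11/625 m
Load 2 — triangular load w₀=-4 kN/m (0→w₀ over full span):
  y_2 = -w₀x(7L⁴-10L²x²+3x⁴)/(360LEI) = -(-4)·4·(7·6⁴-10·6²·4²+3·4⁴)/(360·6·5000) = 34/5625 m
Load 3 — applied couple M₀=-7 kN·m at a=18/5 m (b=L-a=12/5):
  y_3 = (M₀x³/(6L)-M₀(x-a)²/2+C₁x)/EI  [x>a] with C₁=M₀(3b²-L²)/(6L)=91/25 = ((-7)·4³/(6·6)-(-7)·(4-(18/5))²/2+(91/25)·4)/5000 = 301/562500 m
Load 4 — applied couple M₀=4 kN·m at a=3/2 m (b=L-a=9/2):
  y_4 = (M₀x³/(6L)-M₀(x-a)²/2+C₁x)/EI  [x>a] with C₁=M₀(3b²-L²)/(6L)=11/4 = (4·4³/(6·6)-4·(4-(3/2))²/2+(11/4)·4)/5000 = 101/90000 m
Superposition: y = Σ y_i = 56929/2250000 m ≈ 0.025302 m

y(4) = 56929/2250000 m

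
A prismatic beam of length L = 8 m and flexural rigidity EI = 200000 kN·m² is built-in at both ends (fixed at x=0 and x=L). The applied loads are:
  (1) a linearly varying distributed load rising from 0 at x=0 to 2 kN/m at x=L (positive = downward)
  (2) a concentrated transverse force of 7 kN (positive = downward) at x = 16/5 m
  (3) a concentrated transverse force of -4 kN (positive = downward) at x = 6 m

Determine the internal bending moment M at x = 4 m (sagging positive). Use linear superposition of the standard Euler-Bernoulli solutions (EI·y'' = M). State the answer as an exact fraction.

M(4) = 461/75 kN·m

Load 1 — triangular load w₀=2 kN/m (0→w₀ over full span):
  M_1 = 3w₀Lx/20 - w₀L²/30 - w₀x³/(6L) = 3·2·8·4/20 - 2·8²/30 - 2·4³/(6·8) = 8/3 kN·m
Load 2 — point force P=7 kN at a=16/5 m (b=L-a=24/5):
  M_2 = Pa²(a+3b)(L-x)/L³ - Pa²b/L²  [x>a] = 7·(16/5)²·((16/5)+3·(24/5))·(8-4)/8³ - 7·(16/5)²·(24/5)/8² = 112/25 kN·m
Load 3 — point force P=-4 kN at a=6 m (b=L-a=2):
  M_3 = Pb²(3a+b)x/L³ - Pab²/L²  [x≤a] = (-4)·2²·(3·6+2)·4/8³ - (-4)·6·2²/8² = -1 kN·m
Superposition: M = Σ M_i = 461/75 kN·m ≈ 6.146667 kN·m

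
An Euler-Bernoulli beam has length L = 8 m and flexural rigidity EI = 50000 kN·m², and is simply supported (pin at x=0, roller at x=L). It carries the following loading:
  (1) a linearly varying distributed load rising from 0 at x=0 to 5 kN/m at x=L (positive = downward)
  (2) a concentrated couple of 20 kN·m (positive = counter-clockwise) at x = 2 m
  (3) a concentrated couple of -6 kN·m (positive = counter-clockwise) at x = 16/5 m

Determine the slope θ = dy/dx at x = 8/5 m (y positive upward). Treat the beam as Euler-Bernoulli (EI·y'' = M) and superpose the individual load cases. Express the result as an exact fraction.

θ(8/5) = -24167/56250000 rad

Load 1 — triangular load w₀=5 kN/m (0→w₀ over full span):
  θ_1 = -w₀(7L⁴-30L²x²+15x⁴)/(360LEI) = -5·(7·8⁴-30·8²·(8/5)²+15·(8/5)⁴)/(360·8·50000) = -2912/3515625 rad
Load 2 — applied couple M₀=20 kN·m at a=2 m (b=L-a=6):
  θ_2 = (M₀x²/(2L)+C₁)/EI  [x≤a] with C₁=M₀(3b²-L²)/(6L)=55/3 = (20·(8/5)²/(2·8)+(55/3))/50000 = 323/750000 rad
Load 3 — applied couple M₀=-6 kN·m at a=16/5 m (b=L-a=24/5):
  θ_3 = (M₀x²/(2L)+C₁)/EI  [x≤a] with C₁=M₀(3b²-L²)/(6L)=-16/25 = ((-6)·(8/5)²/(2·8)+(-16/25))/50000 = -1/31250 rad
Superposition: θ = Σ θ_i = -24167/56250000 rad ≈ -0.000430 rad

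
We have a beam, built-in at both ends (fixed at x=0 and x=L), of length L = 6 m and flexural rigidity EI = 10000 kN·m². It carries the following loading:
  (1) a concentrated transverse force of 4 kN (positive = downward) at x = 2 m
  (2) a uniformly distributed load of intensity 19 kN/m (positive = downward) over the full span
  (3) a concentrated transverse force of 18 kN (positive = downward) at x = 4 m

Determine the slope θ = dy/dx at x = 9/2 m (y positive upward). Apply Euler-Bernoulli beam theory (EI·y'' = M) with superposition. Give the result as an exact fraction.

Load 1 — point force P=4 kN at a=2 m (b=L-a=4):
  θ_1 = Pa²(L-x)(2bL-(3b+a)(L-x))/(2L³EI)  [x>a] = 4·2²·(6-(9/2))·(2·4·6-(3·4+2)·(6-(9/2)))/(2·6³·10000) = 3/20000 rad
Load 2 — uniform load w=19 kN/m over full span:
  θ_2 = -wx(L-x)(L-2x)/(12EI) = -19·(9/2)·(6-(9/2))·(6-2·(9/2))/(12·10000) = 513/160000 rad
Load 3 — point force P=18 kN at a=4 m (b=L-a=2):
  θ_3 = Pa²(L-x)(2bL-(3b+a)(L-x))/(2L³EI)  [x>a] = 18·4²·(6-(9/2))·(2·2·6-(3·2+4)·(6-(9/2)))/(2·6³·10000) = 9/10000 rad
Superposition: θ = Σ θ_i = 681/160000 rad ≈ 0.004256 rad

θ(9/2) = 681/160000 rad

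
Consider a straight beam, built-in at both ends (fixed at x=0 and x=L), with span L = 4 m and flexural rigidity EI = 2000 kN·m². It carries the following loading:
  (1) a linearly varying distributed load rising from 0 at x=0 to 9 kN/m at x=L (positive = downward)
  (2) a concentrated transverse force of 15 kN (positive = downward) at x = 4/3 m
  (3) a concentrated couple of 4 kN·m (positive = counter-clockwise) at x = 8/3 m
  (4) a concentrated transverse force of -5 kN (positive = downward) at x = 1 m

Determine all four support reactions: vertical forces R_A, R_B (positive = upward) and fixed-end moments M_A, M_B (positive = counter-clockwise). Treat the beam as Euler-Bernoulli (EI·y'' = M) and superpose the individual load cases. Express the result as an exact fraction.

Load 1 — triangular load w₀=9 kN/m (0→w₀ over full span):
  R_A = 3w₀L/20 = 3·9·4/20 = 27/5 kN
  M_A = w₀L²/30 = 9·4²/30 = 24/5 kN·m
  R_B = 7w₀L/20 = 7·9·4/20 = 63/5 kN
  M_B = -w₀L²/20 = -9·4²/20 = -36/5 kN·m
Load 2 — point force P=15 kN at a=4/3 m (b=L-a=8/3):
  R_A = Pb²(3a+b)/L³ = 15·(8/3)²·(3·(4/3)+(8/3))/4³ = 100/9 kN
  M_A = Pab²/L² = 15·(4/3)·(8/3)²/4² = 80/9 kN·m
  R_B = Pa²(a+3b)/L³ = 15·(4/3)²·((4/3)+3·(8/3))/4³ = 35/9 kN
  M_B = -Pa²b/L² = -15·(4/3)²·(8/3)/4² = -40/9 kN·m
Load 3 — applied couple M₀=4 kN·m at a=8/3 m (b=L-a=4/3):
  R_A = 6M₀ab/L³ = 6·4·(8/3)·(4/3)/4³ = 4/3 kN
  M_A = M₀b(2a-b)/L² = 4·(4/3)·(2·(8/3)-(4/3))/4² = 4/3 kN·m
  R_B = -6M₀ab/L³ = -6·4·(8/3)·(4/3)/4³ = -4/3 kN
  M_B = M₀a(2b-a)/L² = 4·(8/3)·(2·(4/3)-(8/3))/4² = 0 kN·m
Load 4 — point force P=-5 kN at a=1 m (b=L-a=3):
  R_A = Pb²(3a+b)/L³ = (-5)·3²·(3·1+3)/4³ = -135/32 kN
  M_A = Pab²/L² = (-5)·1·3²/4² = -45/16 kN·m
  R_B = Pa²(a+3b)/L³ = (-5)·1²·(1+3·3)/4³ = -25/32 kN
  M_B = -Pa²b/L² = -(-5)·1²·3/4² = 15/16 kN·m
Superposition: R_A = 19621/1440 kN, M_A = 8791/720 kN·m, R_B = 20699/1440 kN, M_B = -7709/720 kN·m

R_A = 19621/1440 kN, M_A = 8791/720 kN·m, R_B = 20699/1440 kN, M_B = -7709/720 kN·m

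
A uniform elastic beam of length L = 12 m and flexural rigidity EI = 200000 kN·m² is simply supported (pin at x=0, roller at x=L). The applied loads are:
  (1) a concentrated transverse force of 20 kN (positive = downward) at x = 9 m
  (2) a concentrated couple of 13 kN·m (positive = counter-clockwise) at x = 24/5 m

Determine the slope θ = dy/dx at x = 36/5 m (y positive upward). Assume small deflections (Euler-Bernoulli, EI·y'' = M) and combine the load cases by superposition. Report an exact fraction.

Load 1 — point force P=20 kN at a=9 m (b=L-a=3):
  θ_1 = -Pb(L²-b²-3x²)/(6LEI)  [x≤a] = -20·3·(12²-3²-3·(36/5)²)/(6·12·200000) = 171/2000000 rad
Load 2 — applied couple M₀=13 kN·m at a=24/5 m (b=L-a=36/5):
  θ_2 = (M₀x²/(2L)-M₀(x-a)+C₁)/EI  [x>a] with C₁=M₀(3b²-L²)/(6L)=52/25 = (13·(36/5)²/(2·12)-13·((36/5)-(24/5))+(52/25))/200000 = -13/2500000 rad
Superposition: θ = Σ θ_i = 803/10000000 rad ≈ 0.000080 rad

θ(36/5) = 803/10000000 rad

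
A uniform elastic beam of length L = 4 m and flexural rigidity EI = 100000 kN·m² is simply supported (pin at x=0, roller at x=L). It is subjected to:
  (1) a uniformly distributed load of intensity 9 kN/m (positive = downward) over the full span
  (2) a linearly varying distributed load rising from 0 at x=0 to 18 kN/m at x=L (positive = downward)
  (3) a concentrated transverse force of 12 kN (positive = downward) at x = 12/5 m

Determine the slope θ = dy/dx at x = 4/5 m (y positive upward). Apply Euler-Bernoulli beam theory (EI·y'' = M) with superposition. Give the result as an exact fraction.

θ(4/5) = -3661/7812500 rad

Load 1 — uniform load w=9 kN/m over full span:
  θ_1 = -w(L³-6Lx²+4x³)/(24EI) = -9·(4³-6·4·(4/5)²+4·(4/5)³)/(24·100000) = -297/1562500 rad
Load 2 — triangular load w₀=18 kN/m (0→w₀ over full span):
  θ_2 = -w₀(7L⁴-30L²x²+15x⁴)/(360LEI) = -18·(7·4⁴-30·4²·(4/5)²+15·(4/5)⁴)/(360·4·100000) = -364/1953125 rad
Load 3 — point force P=12 kN at a=12/5 m (b=L-a=8/5):
  θ_3 = -Pb(L²-b²-3x²)/(6LEI)  [x≤a] = -12·(8/5)·(4²-(8/5)²-3·(4/5)²)/(6·4·100000) = -36/390625 rad
Superposition: θ = Σ θ_i = -3661/7812500 rad ≈ -0.000469 rad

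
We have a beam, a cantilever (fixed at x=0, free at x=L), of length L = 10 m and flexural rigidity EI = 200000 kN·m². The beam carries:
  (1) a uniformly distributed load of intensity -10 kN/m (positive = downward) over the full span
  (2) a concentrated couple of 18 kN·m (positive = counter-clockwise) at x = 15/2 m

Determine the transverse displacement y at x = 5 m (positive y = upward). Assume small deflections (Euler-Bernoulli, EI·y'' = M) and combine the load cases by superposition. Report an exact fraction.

y(5) = 2233/96000 m

Load 1 — uniform load w=-10 kN/m over full span:
  y_1 = -wx²(x²-4Lx+6L²)/(24EI) = -(-10)·5²·(5²-4·10·5+6·10²)/(24·200000) = 17/768 m
Load 2 — applied couple M₀=18 kN·m at a=15/2 m (b=L-a=5/2):
  y_2 = M₀x²/(2EI)  [x≤a] = 18·5²/(2·200000) = 9/8000 m
Superposition: y = Σ y_i = 2233/96000 m ≈ 0.023260 m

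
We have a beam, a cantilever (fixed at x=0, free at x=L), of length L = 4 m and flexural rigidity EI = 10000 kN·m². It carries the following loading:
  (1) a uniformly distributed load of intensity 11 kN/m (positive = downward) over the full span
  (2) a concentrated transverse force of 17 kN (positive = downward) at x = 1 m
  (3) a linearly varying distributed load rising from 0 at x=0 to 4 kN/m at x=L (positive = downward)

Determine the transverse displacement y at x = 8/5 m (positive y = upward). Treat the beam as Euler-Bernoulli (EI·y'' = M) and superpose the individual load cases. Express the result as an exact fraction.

y(8/5) = -11091167/937500000 m

Load 1 — uniform load w=11 kN/m over full span:
  y_1 = -wx²(x²-4Lx+6L²)/(24EI) = -11·(8/5)²·((8/5)²-4·4·(8/5)+6·4²)/(24·10000) = -3344/390625 m
Load 2 — point force P=17 kN at a=1 m (b=L-a=3):
  y_2 = -Pa²(3x-a)/(6EI)  [x>a] = -17·1²·(3·(8/5)-1)/(6·10000) = -323/300000 m
Load 3 — triangular load w₀=4 kN/m (0→w₀ over full span):
  y_3 = (w₀Lx³/12-w₀L²x²/6-w₀x⁵/(120L))/EI = (4·4·(8/5)³/12-4·4²·(8/5)²/6-4·(8/5)⁵/(120·4))/10000 = -64256/29296875 m
Superposition: y = Σ y_i = -11091167/937500000 m ≈ -0.011831 m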